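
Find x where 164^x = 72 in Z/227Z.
33

Baby-step giant-step with step n = ⌈√227⌉ = 16.
Baby steps 164^j mod 227 (j:value) for j=0..15: 0:1, 1:164, 2:110, 3:107, 4:69, 5:193, 6:99, 7:119, 8:221, 9:151, 10:21, 11:39, 12:40, 13:204, 14:87, 15:194.
Giant-step multiplier: 164^(-16) ≡ 164^(226-16) = 164^210 ≡ 82 (mod 227).
Giant steps γ_i = 72·82^i mod 227: γ_0=72, γ_1=2, γ_2=164 (in table at j=1).
x = i·n + j = 2·16 + 1 = 33.
Check: 164^33 ≡ 72 (mod 227).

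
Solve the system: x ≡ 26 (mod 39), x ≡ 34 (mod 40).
1274

Using Chinese Remainder Theorem:
M = 39 × 40 = 1560
M1 = 40, M2 = 39
y1 = 40^(-1) mod 39 = 1
y2 = 39^(-1) mod 40 = 39
x = (26×40×1 + 34×39×39) mod 1560 = 1274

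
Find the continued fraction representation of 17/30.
[0; 1, 1, 3, 4]

Euclidean algorithm steps:
17 = 0 × 30 + 17
30 = 1 × 17 + 13
17 = 1 × 13 + 4
13 = 3 × 4 + 1
4 = 4 × 1 + 0
Continued fraction: [0; 1, 1, 3, 4]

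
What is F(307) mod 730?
673

Matrix identity: Q^n = [[F_(n+1), F_n], [F_n, F_(n-1)]] with Q = [[1,1],[1,0]].
n = 307 = 100110011₂. Square-and-multiply, entries mod 730:
Q^1 = [[1,1],[1,0]]
Q^2 = (Q^1)² = [[2,1],[1,1]]
Q^4 = (Q^2)² = [[5,3],[3,2]]
Q^9 = (Q^4)²·Q = [[55,34],[34,21]]
Q^19 = (Q^9)²·Q = [[195,531],[531,394]]
Q^38 = (Q^19)² = [[246,319],[319,657]]
Q^76 = (Q^38)² = [[217,437],[437,510]]
Q^153 = (Q^76)²·Q = [[227,78],[78,149]]
Q^307 = (Q^153)²·Q = [[71,673],[673,128]]
F_307 mod 730 = Q^307[0][1] = 673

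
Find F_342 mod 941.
86

Matrix identity: Q^n = [[F_(n+1), F_n], [F_n, F_(n-1)]] with Q = [[1,1],[1,0]].
n = 342 = 101010110₂. Square-and-multiply, entries mod 941:
Q^1 = [[1,1],[1,0]]
Q^2 = (Q^1)² = [[2,1],[1,1]]
Q^5 = (Q^2)²·Q = [[8,5],[5,3]]
Q^10 = (Q^5)² = [[89,55],[55,34]]
Q^21 = (Q^10)²·Q = [[773,595],[595,178]]
Q^42 = (Q^21)² = [[203,304],[304,840]]
Q^85 = (Q^42)²·Q = [[899,3],[3,896]]
Q^171 = (Q^85)²·Q = [[571,832],[832,680]]
Q^342 = (Q^171)² = [[103,86],[86,17]]
F_342 mod 941 = Q^342[0][1] = 86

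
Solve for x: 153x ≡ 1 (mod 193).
82

gcd(153, 193) = 1, so the inverse exists.
Extended Euclidean algorithm on (193, 153):
193 = 1 × 153 + 40  ⟹  40 = (1)·193 + (-1)·153
153 = 3 × 40 + 33  ⟹  33 = (-3)·193 + (4)·153
40 = 1 × 33 + 7  ⟹  7 = (4)·193 + (-5)·153
33 = 4 × 7 + 5  ⟹  5 = (-19)·193 + (24)·153
7 = 1 × 5 + 2  ⟹  2 = (23)·193 + (-29)·153
5 = 2 × 2 + 1  ⟹  1 = (-65)·193 + (82)·153
So (82)·153 ≡ 1 (mod 193), i.e. 153^(-1) ≡ 82 (mod 193).
Check: 153 × 82 = 12546 ≡ 1 (mod 193)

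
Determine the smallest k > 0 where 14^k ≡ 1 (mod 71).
10

71 is prime, so ord(14) divides φ(71) = 70.
Divisors of 70: 1, 2, 5, 7, 10, 14, 35, 70.
Repeated squaring: 14^1 ≡ 14, 14^2 ≡ 54, 14^4 ≡ 5, 14^8 ≡ 25, 14^16 ≡ 57, 14^32 ≡ 54, 14^64 ≡ 5 (mod 71).
Test 14^d mod 71 for each divisor d in increasing order:
14^1 ≡ 14
14^2 ≡ 54
14^5 = 14^4·14^1 ≡ 70
14^7 = 14^4·14^2·14^1 ≡ 17
14^10 = 14^8·14^2 ≡ 1  ← first divisor giving 1
The order is 10.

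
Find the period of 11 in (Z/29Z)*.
28

29 is prime, so ord(11) divides φ(29) = 28.
Divisors of 28: 1, 2, 4, 7, 14, 28.
Repeated squaring: 11^1 ≡ 11, 11^2 ≡ 5, 11^4 ≡ 25, 11^8 ≡ 16, 11^16 ≡ 24 (mod 29).
Test 11^d mod 29 for each divisor d in increasing order:
11^1 ≡ 11
11^2 ≡ 5
11^4 ≡ 25
11^7 = 11^4·11^2·11^1 ≡ 12
11^14 = 11^8·11^4·11^2 ≡ 28
11^28 = 11^16·11^8·11^4 ≡ 1  ← first divisor giving 1
The order is 28.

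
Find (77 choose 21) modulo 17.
11

Using Lucas' theorem:
Write n=77 and k=21 in base 17:
n in base 17: [4, 9]
k in base 17: [1, 4]
C(77,21) mod 17 = ∏ C(n_i, k_i) mod 17
Digit binomials (mod 17): C(4,1) = 4; C(9,4) = 126 ≡ 7
Product: 4 × 7 = 28 ≡ 11 (mod 17)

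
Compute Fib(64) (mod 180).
123

Matrix identity: Q^n = [[F_(n+1), F_n], [F_n, F_(n-1)]] with Q = [[1,1],[1,0]].
n = 64 = 1000000₂. Square-and-multiply, entries mod 180:
Q^1 = [[1,1],[1,0]]
Q^2 = (Q^1)² = [[2,1],[1,1]]
Q^4 = (Q^2)² = [[5,3],[3,2]]
Q^8 = (Q^4)² = [[34,21],[21,13]]
Q^16 = (Q^8)² = [[157,87],[87,70]]
Q^32 = (Q^16)² = [[178,129],[129,49]]
Q^64 = (Q^32)² = [[85,123],[123,142]]
F_64 mod 180 = Q^64[0][1] = 123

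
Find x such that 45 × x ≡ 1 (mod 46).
45

gcd(45, 46) = 1, so the inverse exists.
Extended Euclidean algorithm on (46, 45):
46 = 1 × 45 + 1  ⟹  1 = (1)·46 + (-1)·45
So (-1)·45 ≡ 1 (mod 46), i.e. 45^(-1) ≡ -1 ≡ 45 (mod 46).
Check: 45 × 45 = 2025 ≡ 1 (mod 46)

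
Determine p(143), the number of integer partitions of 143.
20390982757

p(n) counts ways to write n as a sum of positive integers (order ignored).
Euler's pentagonal recurrence: p(k) = p(k-1) + p(k-2) - p(k-5) - p(k-7) + p(k-12) + p(k-15) - ... (offsets j(3j∓1)/2, signs ++--, p(0)=1, p(<0)=0).
DP table for k = 0..142: p(0)=1, p(1)=1, p(2)=2, p(3)=3, p(4)=5, p(5)=7, p(6)=11, p(7)=15, p(8)=22, p(9)=30, p(10)=42, p(11)=56, p(12)=77, p(13)=101, p(14)=135, p(15)=176, p(16)=231, p(17)=297, p(18)=385, p(19)=490, p(20)=627, p(21)=792, p(22)=1002, p(23)=1255, p(24)=1575, p(25)=1958, p(26)=2436, p(27)=3010, p(28)=3718, p(29)=4565, p(30)=5604, p(31)=6842, p(32)=8349, p(33)=10143, p(34)=12310, p(35)=14883, p(36)=17977, p(37)=21637, p(38)=26015, p(39)=31185, p(40)=37338, p(41)=44583, p(42)=53174, p(43)=63261, p(44)=75175, p(45)=89134, p(46)=105558, p(47)=124754, p(48)=147273, p(49)=173525, p(50)=204226, p(51)=239943, p(52)=281589, p(53)=329931, p(54)=386155, p(55)=451276, p(56)=526823, p(57)=614154, p(58)=715220, p(59)=831820, p(60)=966467, p(61)=1121505, p(62)=1300156, p(63)=1505499, p(64)=1741630, p(65)=2012558, p(66)=2323520, p(67)=2679689, p(68)=3087735, p(69)=3554345, p(70)=4087968, p(71)=4697205, p(72)=5392783, p(73)=6185689, p(74)=7089500, p(75)=8118264, p(76)=9289091, p(77)=10619863, p(78)=12132164, p(79)=13848650, p(80)=15796476, p(81)=18004327, p(82)=20506255, p(83)=23338469, p(84)=26543660, p(85)=30167357, p(86)=34262962, p(87)=38887673, p(88)=44108109, p(89)=49995925, p(90)=56634173, p(91)=64112359, p(92)=72533807, p(93)=82010177, p(94)=92669720, p(95)=104651419, p(96)=118114304, p(97)=133230930, p(98)=150198136, p(99)=169229875, p(100)=190569292, p(101)=214481126, p(102)=241265379, p(103)=271248950, p(104)=304801365, p(105)=342325709, p(106)=384276336, p(107)=431149389, p(108)=483502844, p(109)=541946240, p(110)=607163746, p(111)=679903203, p(112)=761002156, p(113)=851376628, p(114)=952050665, p(115)=1064144451, p(116)=1188908248, p(117)=1327710076, p(118)=1482074143, p(119)=1653668665, p(120)=1844349560, p(121)=2056148051, p(122)=2291320912, p(123)=2552338241, p(124)=2841940500, p(125)=3163127352, p(126)=3519222692, p(127)=3913864295, p(128)=4351078600, p(129)=4835271870, p(130)=5371315400, p(131)=5964539504, p(132)=6620830889, p(133)=7346629512, p(134)=8149040695, p(135)=9035836076, p(136)=10015581680, p(137)=11097645016, p(138)=12292341831, p(139)=13610949895, p(140)=15065878135, p(141)=16670689208, p(142)=18440293320.
Final step: p(143) = p(142) + p(141) - p(138) - p(136) + p(131) + p(128) - p(121) - p(117) + p(108) + p(103) - p(92) - p(86) + p(73) + p(66) - p(51) - p(43) + p(26) + p(17)
= 18440293320 + 16670689208 - 12292341831 - 10015581680 + 5964539504 + 4351078600 - 2056148051 - 1327710076 + 483502844 + 271248950 - 72533807 - 34262962 + 6185689 + 2323520 - 239943 - 63261 + 2436 + 297
= 20390982757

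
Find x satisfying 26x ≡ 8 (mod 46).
x ≡ 18 (mod 23)

gcd(26, 46) = 2, which divides 8, so solutions exist.
Divide through by 2: 13x ≡ 4 (mod 23).
Find 13^(-1) mod 23 by the extended Euclidean algorithm:
23 = 1 × 13 + 10  ⟹  10 = (1)·23 + (-1)·13
13 = 1 × 10 + 3  ⟹  3 = (-1)·23 + (2)·13
10 = 3 × 3 + 1  ⟹  1 = (4)·23 + (-7)·13
So (-7)·13 ≡ 1 (mod 23), i.e. 13^(-1) ≡ -7 ≡ 16 (mod 23).
x ≡ 16 × 4 = 64 ≡ 18 (mod 23).
Check: 26 × 18 = 468 ≡ 8 (mod 46).
x ≡ 18 (mod 23), giving 2 solutions mod 46.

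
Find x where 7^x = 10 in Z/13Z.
2

Baby-step giant-step with step n = ⌈√13⌉ = 4.
Baby steps 7^j mod 13 (j:value) for j=0..3: 0:1, 1:7, 2:10, 3:5.
h = 10 is already in the table at j=2, so x = 2.
Check: 7^2 ≡ 10 (mod 13).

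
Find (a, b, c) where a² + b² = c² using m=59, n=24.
(2905, 2832, 4057)

Euclid's formula: a = m² - n², b = 2mn, c = m² + n²
m = 59, n = 24
a = 59² - 24² = 3481 - 576 = 2905
b = 2 × 59 × 24 = 2832
c = 59² + 24² = 3481 + 576 = 4057
Verification: 2905² + 2832² = 8439025 + 8020224 = 16459249 = 4057² ✓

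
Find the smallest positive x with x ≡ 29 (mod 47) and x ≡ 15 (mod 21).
687

Using Chinese Remainder Theorem:
M = 47 × 21 = 987
M1 = 21, M2 = 47
y1 = 21^(-1) mod 47 = 9
y2 = 47^(-1) mod 21 = 17
x = (29×21×9 + 15×47×17) mod 987 = 687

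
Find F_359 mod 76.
1

Matrix identity: Q^n = [[F_(n+1), F_n], [F_n, F_(n-1)]] with Q = [[1,1],[1,0]].
n = 359 = 101100111₂. Square-and-multiply, entries mod 76:
Q^1 = [[1,1],[1,0]]
Q^2 = (Q^1)² = [[2,1],[1,1]]
Q^5 = (Q^2)²·Q = [[8,5],[5,3]]
Q^11 = (Q^5)²·Q = [[68,13],[13,55]]
Q^22 = (Q^11)² = [[5,3],[3,2]]
Q^44 = (Q^22)² = [[34,21],[21,13]]
Q^89 = (Q^44)²·Q = [[0,1],[1,75]]
Q^179 = (Q^89)²·Q = [[0,1],[1,75]]
Q^359 = (Q^179)²·Q = [[0,1],[1,75]]
F_359 mod 76 = Q^359[0][1] = 1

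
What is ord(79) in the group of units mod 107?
53

107 is prime, so ord(79) divides φ(107) = 106.
Divisors of 106: 1, 2, 53, 106.
Repeated squaring: 79^1 ≡ 79, 79^2 ≡ 35, 79^4 ≡ 48, 79^8 ≡ 57, 79^16 ≡ 39, 79^32 ≡ 23, 79^64 ≡ 101 (mod 107).
Test 79^d mod 107 for each divisor d in increasing order:
79^1 ≡ 79
79^2 ≡ 35
79^53 = 79^32·79^16·79^4·79^1 ≡ 1  ← first divisor giving 1
The order is 53.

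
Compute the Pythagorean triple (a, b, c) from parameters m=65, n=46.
(2109, 5980, 6341)

Euclid's formula: a = m² - n², b = 2mn, c = m² + n²
m = 65, n = 46
a = 65² - 46² = 4225 - 2116 = 2109
b = 2 × 65 × 46 = 5980
c = 65² + 46² = 4225 + 2116 = 6341
Verification: 2109² + 5980² = 4447881 + 35760400 = 40208281 = 6341² ✓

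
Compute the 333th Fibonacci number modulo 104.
2

Matrix identity: Q^n = [[F_(n+1), F_n], [F_n, F_(n-1)]] with Q = [[1,1],[1,0]].
n = 333 = 101001101₂. Square-and-multiply, entries mod 104:
Q^1 = [[1,1],[1,0]]
Q^2 = (Q^1)² = [[2,1],[1,1]]
Q^5 = (Q^2)²·Q = [[8,5],[5,3]]
Q^10 = (Q^5)² = [[89,55],[55,34]]
Q^20 = (Q^10)² = [[26,5],[5,21]]
Q^41 = (Q^20)²·Q = [[0,77],[77,27]]
Q^83 = (Q^41)²·Q = [[0,1],[1,103]]
Q^166 = (Q^83)² = [[1,103],[103,2]]
Q^333 = (Q^166)²·Q = [[103,2],[2,101]]
F_333 mod 104 = Q^333[0][1] = 2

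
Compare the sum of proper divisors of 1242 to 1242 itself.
abundant

Proper divisors of 1242: sum = 1 + 2 + 3 + 6 + 9 + 18 + 23 + 27 + 46 + 54 + 69 + 138 + 207 + 414 + 621 = 1638
Since 1638 > 1242, 1242 is abundant.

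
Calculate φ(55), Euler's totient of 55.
40

55 = 5 × 11
φ(n) = n × ∏(1 - 1/p) for each prime p dividing n
φ(55) = 55 × (1 - 1/5) × (1 - 1/11) = 40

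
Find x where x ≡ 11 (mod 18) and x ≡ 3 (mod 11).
47

Using Chinese Remainder Theorem:
M = 18 × 11 = 198
M1 = 11, M2 = 18
y1 = 11^(-1) mod 18 = 5
y2 = 18^(-1) mod 11 = 8
x = (11×11×5 + 3×18×8) mod 198 = 47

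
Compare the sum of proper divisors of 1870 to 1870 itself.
abundant

Proper divisors of 1870: sum = 1 + 2 + 5 + 10 + 11 + 17 + 22 + 34 + 55 + 85 + 110 + 170 + 187 + 374 + 935 = 2018
Since 2018 > 1870, 1870 is abundant.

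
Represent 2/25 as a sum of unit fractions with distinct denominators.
1/13 + 1/325

Greedy algorithm:
2/25: ceiling(25/2) = 13, use 1/13
1/325: ceiling(325/1) = 325, use 1/325
Result: 2/25 = 1/13 + 1/325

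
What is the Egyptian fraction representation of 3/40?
1/14 + 1/280

Greedy algorithm:
3/40: ceiling(40/3) = 14, use 1/14
1/280: ceiling(280/1) = 280, use 1/280
Result: 3/40 = 1/14 + 1/280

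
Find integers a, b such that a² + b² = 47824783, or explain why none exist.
Not possible

Factorization: 47824783 = 79^3 × 97
By Fermat: n is sum of two squares iff every prime p ≡ 3 (mod 4) appears to even power.
Prime(s) ≡ 3 (mod 4) with odd exponent: [(79, 3)]
Therefore 47824783 cannot be expressed as a² + b².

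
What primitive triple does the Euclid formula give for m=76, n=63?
(1807, 9576, 9745)

Euclid's formula: a = m² - n², b = 2mn, c = m² + n²
m = 76, n = 63
a = 76² - 63² = 5776 - 3969 = 1807
b = 2 × 76 × 63 = 9576
c = 76² + 63² = 5776 + 3969 = 9745
Verification: 1807² + 9576² = 3265249 + 91699776 = 94965025 = 9745² ✓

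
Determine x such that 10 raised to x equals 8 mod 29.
5

Baby-step giant-step with step n = ⌈√29⌉ = 6.
Baby steps 10^j mod 29 (j:value) for j=0..5: 0:1, 1:10, 2:13, 3:14, 4:24, 5:8.
h = 8 is already in the table at j=5, so x = 5.
Check: 10^5 ≡ 8 (mod 29).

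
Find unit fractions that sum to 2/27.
1/14 + 1/378

Greedy algorithm:
2/27: ceiling(27/2) = 14, use 1/14
1/378: ceiling(378/1) = 378, use 1/378
Result: 2/27 = 1/14 + 1/378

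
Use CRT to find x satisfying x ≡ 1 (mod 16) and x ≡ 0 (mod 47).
705

Using Chinese Remainder Theorem:
M = 16 × 47 = 752
M1 = 47, M2 = 16
y1 = 47^(-1) mod 16 = 15
y2 = 16^(-1) mod 47 = 3
x = (1×47×15 + 0×16×3) mod 752 = 705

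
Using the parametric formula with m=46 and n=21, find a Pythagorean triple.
(1675, 1932, 2557)

Euclid's formula: a = m² - n², b = 2mn, c = m² + n²
m = 46, n = 21
a = 46² - 21² = 2116 - 441 = 1675
b = 2 × 46 × 21 = 1932
c = 46² + 21² = 2116 + 441 = 2557
Verification: 1675² + 1932² = 2805625 + 3732624 = 6538249 = 2557² ✓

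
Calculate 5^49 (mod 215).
80

Repeated squaring. Binary of 49 = 110001.
5^1 ≡ 5 (mod 215); 5^2 ≡ 25 (mod 215); 5^4 ≡ 195 (mod 215); 5^8 ≡ 185 (mod 215); 5^16 ≡ 40 (mod 215); 5^32 ≡ 95 (mod 215)
5^49 = 5^1 × 5^16 × 5^32 ≡ 80 (mod 215)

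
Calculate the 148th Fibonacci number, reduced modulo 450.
201

Matrix identity: Q^n = [[F_(n+1), F_n], [F_n, F_(n-1)]] with Q = [[1,1],[1,0]].
n = 148 = 10010100₂. Square-and-multiply, entries mod 450:
Q^1 = [[1,1],[1,0]]
Q^2 = (Q^1)² = [[2,1],[1,1]]
Q^4 = (Q^2)² = [[5,3],[3,2]]
Q^9 = (Q^4)²·Q = [[55,34],[34,21]]
Q^18 = (Q^9)² = [[131,334],[334,247]]
Q^37 = (Q^18)²·Q = [[269,17],[17,252]]
Q^74 = (Q^37)² = [[200,307],[307,343]]
Q^148 = (Q^74)² = [[149,201],[201,398]]
F_148 mod 450 = Q^148[0][1] = 201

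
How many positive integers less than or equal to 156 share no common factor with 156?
48

156 = 2^2 × 3 × 13
φ(n) = n × ∏(1 - 1/p) for each prime p dividing n
φ(156) = 156 × (1 - 1/2) × (1 - 1/3) × (1 - 1/13) = 48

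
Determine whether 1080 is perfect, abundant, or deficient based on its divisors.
abundant

Proper divisors of 1080: sum = 1 + 2 + 3 + 4 + 5 + 6 + 8 + 9 + ... + 216 + 270 + 360 + 540 (31 divisors) = 2520
Since 2520 > 1080, 1080 is abundant.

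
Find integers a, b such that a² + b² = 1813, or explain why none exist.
7² + 42² (a=7, b=42)

Factorization: 1813 = 7^2 × 37
By Fermat: n is sum of two squares iff every prime p ≡ 3 (mod 4) appears to even power.
All primes ≡ 3 (mod 4) appear to even power.
Search a = 0, 1, 2, … for 1813 - a² a perfect square: first hit at a = 7: 1813 - 49 = 1764 = 42².
1813 = 7² + 42² = 49 + 1764 ✓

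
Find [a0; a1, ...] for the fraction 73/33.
[2; 4, 1, 2, 2]

Euclidean algorithm steps:
73 = 2 × 33 + 7
33 = 4 × 7 + 5
7 = 1 × 5 + 2
5 = 2 × 2 + 1
2 = 2 × 1 + 0
Continued fraction: [2; 4, 1, 2, 2]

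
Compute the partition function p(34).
12310

p(n) counts ways to write n as a sum of positive integers (order ignored).
Euler's pentagonal recurrence: p(k) = p(k-1) + p(k-2) - p(k-5) - p(k-7) + p(k-12) + p(k-15) - ... (offsets j(3j∓1)/2, signs ++--, p(0)=1, p(<0)=0).
DP table for k = 0..33: p(0)=1, p(1)=1, p(2)=2, p(3)=3, p(4)=5, p(5)=7, p(6)=11, p(7)=15, p(8)=22, p(9)=30, p(10)=42, p(11)=56, p(12)=77, p(13)=101, p(14)=135, p(15)=176, p(16)=231, p(17)=297, p(18)=385, p(19)=490, p(20)=627, p(21)=792, p(22)=1002, p(23)=1255, p(24)=1575, p(25)=1958, p(26)=2436, p(27)=3010, p(28)=3718, p(29)=4565, p(30)=5604, p(31)=6842, p(32)=8349, p(33)=10143.
Final step: p(34) = p(33) + p(32) - p(29) - p(27) + p(22) + p(19) - p(12) - p(8)
= 10143 + 8349 - 4565 - 3010 + 1002 + 490 - 77 - 22
= 12310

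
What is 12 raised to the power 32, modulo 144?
0

Repeated squaring. Binary of 32 = 100000.
12^1 ≡ 12 (mod 144); 12^2 ≡ 0 (mod 144); 12^4 ≡ 0 (mod 144); 12^8 ≡ 0 (mod 144); 12^16 ≡ 0 (mod 144); 12^32 ≡ 0 (mod 144)
12^32 = 12^32 ≡ 0 (mod 144)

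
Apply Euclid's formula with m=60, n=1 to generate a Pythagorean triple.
(3599, 120, 3601)

Euclid's formula: a = m² - n², b = 2mn, c = m² + n²
m = 60, n = 1
a = 60² - 1² = 3600 - 1 = 3599
b = 2 × 60 × 1 = 120
c = 60² + 1² = 3600 + 1 = 3601
Verification: 3599² + 120² = 12952801 + 14400 = 12967201 = 3601² ✓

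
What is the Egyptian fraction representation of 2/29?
1/15 + 1/435

Greedy algorithm:
2/29: ceiling(29/2) = 15, use 1/15
1/435: ceiling(435/1) = 435, use 1/435
Result: 2/29 = 1/15 + 1/435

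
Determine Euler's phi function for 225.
120

225 = 3^2 × 5^2
φ(n) = n × ∏(1 - 1/p) for each prime p dividing n
φ(225) = 225 × (1 - 1/3) × (1 - 1/5) = 120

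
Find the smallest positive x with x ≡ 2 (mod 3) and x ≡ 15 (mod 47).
62

Using Chinese Remainder Theorem:
M = 3 × 47 = 141
M1 = 47, M2 = 3
y1 = 47^(-1) mod 3 = 2
y2 = 3^(-1) mod 47 = 16
x = (2×47×2 + 15×3×16) mod 141 = 62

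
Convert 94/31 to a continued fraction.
[3; 31]

Euclidean algorithm steps:
94 = 3 × 31 + 1
31 = 31 × 1 + 0
Continued fraction: [3; 31]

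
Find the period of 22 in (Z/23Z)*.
2

23 is prime, so ord(22) divides φ(23) = 22.
Divisors of 22: 1, 2, 11, 22.
Repeated squaring: 22^1 ≡ 22, 22^2 ≡ 1, 22^4 ≡ 1, 22^8 ≡ 1, 22^16 ≡ 1 (mod 23).
Test 22^d mod 23 for each divisor d in increasing order:
22^1 ≡ 22
22^2 ≡ 1  ← first divisor giving 1
The order is 2.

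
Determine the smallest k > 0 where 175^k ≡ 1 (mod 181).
60

181 is prime, so ord(175) divides φ(181) = 180.
Divisors of 180: 1, 2, 3, 4, 5, 6, 9, 10, 12, 15, 18, 20, 30, 36, 45, 60, 90, 180.
Repeated squaring: 175^1 ≡ 175, 175^2 ≡ 36, 175^4 ≡ 29, 175^8 ≡ 117, 175^16 ≡ 114, 175^32 ≡ 145, 175^64 ≡ 29, 175^128 ≡ 117 (mod 181).
Test 175^d mod 181 for each divisor d in increasing order:
175^1 ≡ 175
175^2 ≡ 36
175^3 = 175^2·175^1 ≡ 146
175^4 ≡ 29
175^5 = 175^4·175^1 ≡ 7
175^6 = 175^4·175^2 ≡ 139
175^9 = 175^8·175^1 ≡ 22
175^10 = 175^8·175^2 ≡ 49
175^12 = 175^8·175^4 ≡ 135
175^15 = 175^8·175^4·175^2·175^1 ≡ 162
175^18 = 175^16·175^2 ≡ 122
175^20 = 175^16·175^4 ≡ 48
175^30 = 175^16·175^8·175^4·175^2 ≡ 180
175^36 = 175^32·175^4 ≡ 42
175^45 = 175^32·175^8·175^4·175^1 ≡ 19
175^60 = 175^32·175^16·175^8·175^4 ≡ 1  ← first divisor giving 1
The order is 60.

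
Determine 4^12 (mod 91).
1

Repeated squaring. Binary of 12 = 1100.
4^1 ≡ 4 (mod 91); 4^2 ≡ 16 (mod 91); 4^4 ≡ 74 (mod 91); 4^8 ≡ 16 (mod 91)
4^12 = 4^4 × 4^8 ≡ 1 (mod 91)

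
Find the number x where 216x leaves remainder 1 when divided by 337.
298

gcd(216, 337) = 1, so the inverse exists.
Extended Euclidean algorithm on (337, 216):
337 = 1 × 216 + 121  ⟹  121 = (1)·337 + (-1)·216
216 = 1 × 121 + 95  ⟹  95 = (-1)·337 + (2)·216
121 = 1 × 95 + 26  ⟹  26 = (2)·337 + (-3)·216
95 = 3 × 26 + 17  ⟹  17 = (-7)·337 + (11)·216
26 = 1 × 17 + 9  ⟹  9 = (9)·337 + (-14)·216
17 = 1 × 9 + 8  ⟹  8 = (-16)·337 + (25)·216
9 = 1 × 8 + 1  ⟹  1 = (25)·337 + (-39)·216
So (-39)·216 ≡ 1 (mod 337), i.e. 216^(-1) ≡ -39 ≡ 298 (mod 337).
Check: 216 × 298 = 64368 ≡ 1 (mod 337)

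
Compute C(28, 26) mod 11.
4

Using Lucas' theorem:
Write n=28 and k=26 in base 11:
n in base 11: [2, 6]
k in base 11: [2, 4]
C(28,26) mod 11 = ∏ C(n_i, k_i) mod 11
Digit binomials (mod 11): C(2,2) = 1; C(6,4) = 15 ≡ 4
Product: 1 × 4 = 4 ≡ 4 (mod 11)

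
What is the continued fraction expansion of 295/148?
[1; 1, 147]

Euclidean algorithm steps:
295 = 1 × 148 + 147
148 = 1 × 147 + 1
147 = 147 × 1 + 0
Continued fraction: [1; 1, 147]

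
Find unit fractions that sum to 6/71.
1/12 + 1/852

Greedy algorithm:
6/71: ceiling(71/6) = 12, use 1/12
1/852: ceiling(852/1) = 852, use 1/852
Result: 6/71 = 1/12 + 1/852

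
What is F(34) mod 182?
99

Matrix identity: Q^n = [[F_(n+1), F_n], [F_n, F_(n-1)]] with Q = [[1,1],[1,0]].
n = 34 = 100010₂. Square-and-multiply, entries mod 182:
Q^1 = [[1,1],[1,0]]
Q^2 = (Q^1)² = [[2,1],[1,1]]
Q^4 = (Q^2)² = [[5,3],[3,2]]
Q^8 = (Q^4)² = [[34,21],[21,13]]
Q^17 = (Q^8)²·Q = [[36,141],[141,77]]
Q^34 = (Q^17)² = [[65,99],[99,148]]
F_34 mod 182 = Q^34[0][1] = 99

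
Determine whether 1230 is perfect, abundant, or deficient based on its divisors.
abundant

Proper divisors of 1230: sum = 1 + 2 + 3 + 5 + 6 + 10 + 15 + 30 + 41 + 82 + 123 + 205 + 246 + 410 + 615 = 1794
Since 1794 > 1230, 1230 is abundant.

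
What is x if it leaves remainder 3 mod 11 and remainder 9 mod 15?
69

Using Chinese Remainder Theorem:
M = 11 × 15 = 165
M1 = 15, M2 = 11
y1 = 15^(-1) mod 11 = 3
y2 = 11^(-1) mod 15 = 11
x = (3×15×3 + 9×11×11) mod 165 = 69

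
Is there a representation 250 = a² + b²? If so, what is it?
5² + 15² (a=5, b=15)

Factorization: 250 = 2 × 5^3
By Fermat: n is sum of two squares iff every prime p ≡ 3 (mod 4) appears to even power.
All primes ≡ 3 (mod 4) appear to even power.
Search a = 0, 1, 2, … for 250 - a² a perfect square: first hit at a = 5: 250 - 25 = 225 = 15².
250 = 5² + 15² = 25 + 225 ✓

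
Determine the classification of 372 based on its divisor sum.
abundant

Proper divisors of 372: sum = 1 + 2 + 3 + 4 + 6 + 12 + 31 + 62 + 93 + 124 + 186 = 524
Since 524 > 372, 372 is abundant.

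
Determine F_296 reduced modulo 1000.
597

Matrix identity: Q^n = [[F_(n+1), F_n], [F_n, F_(n-1)]] with Q = [[1,1],[1,0]].
n = 296 = 100101000₂. Square-and-multiply, entries mod 1000:
Q^1 = [[1,1],[1,0]]
Q^2 = (Q^1)² = [[2,1],[1,1]]
Q^4 = (Q^2)² = [[5,3],[3,2]]
Q^9 = (Q^4)²·Q = [[55,34],[34,21]]
Q^18 = (Q^9)² = [[181,584],[584,597]]
Q^37 = (Q^18)²·Q = [[169,817],[817,352]]
Q^74 = (Q^37)² = [[50,657],[657,393]]
Q^148 = (Q^74)² = [[149,51],[51,98]]
Q^296 = (Q^148)² = [[802,597],[597,205]]
F_296 mod 1000 = Q^296[0][1] = 597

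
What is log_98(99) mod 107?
64

Baby-step giant-step with step n = ⌈√107⌉ = 11.
Baby steps 98^j mod 107 (j:value) for j=0..10: 0:1, 1:98, 2:81, 3:20, 4:34, 5:15, 6:79, 7:38, 8:86, 9:82, 10:11.
Giant-step multiplier: 98^(-11) ≡ 98^(106-11) = 98^95 ≡ 67 (mod 107).
Giant steps γ_i = 99·67^i mod 107: γ_0=99, γ_1=106, γ_2=40, γ_3=5, γ_4=14, γ_5=82 (in table at j=9).
x = i·n + j = 5·11 + 9 = 64.
Check: 98^64 ≡ 99 (mod 107).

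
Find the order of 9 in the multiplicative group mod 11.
5

11 is prime, so ord(9) divides φ(11) = 10.
Divisors of 10: 1, 2, 5, 10.
Repeated squaring: 9^1 ≡ 9, 9^2 ≡ 4, 9^4 ≡ 5, 9^8 ≡ 3 (mod 11).
Test 9^d mod 11 for each divisor d in increasing order:
9^1 ≡ 9
9^2 ≡ 4
9^5 = 9^4·9^1 ≡ 1  ← first divisor giving 1
The order is 5.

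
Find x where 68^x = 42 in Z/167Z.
98

Baby-step giant-step with step n = ⌈√167⌉ = 13.
Baby steps 68^j mod 167 (j:value) for j=0..12: 0:1, 1:68, 2:115, 3:138, 4:32, 5:5, 6:6, 7:74, 8:22, 9:160, 10:25, 11:30, 12:36.
Giant-step multiplier: 68^(-13) ≡ 68^(166-13) = 68^153 ≡ 41 (mod 167).
Giant steps γ_i = 42·41^i mod 167: γ_0=42, γ_1=52, γ_2=128, γ_3=71, γ_4=72, γ_5=113, γ_6=124, γ_7=74 (in table at j=7).
x = i·n + j = 7·13 + 7 = 98.
Check: 68^98 ≡ 42 (mod 167).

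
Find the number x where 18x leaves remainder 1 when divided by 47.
34

gcd(18, 47) = 1, so the inverse exists.
Extended Euclidean algorithm on (47, 18):
47 = 2 × 18 + 11  ⟹  11 = (1)·47 + (-2)·18
18 = 1 × 11 + 7  ⟹  7 = (-1)·47 + (3)·18
11 = 1 × 7 + 4  ⟹  4 = (2)·47 + (-5)·18
7 = 1 × 4 + 3  ⟹  3 = (-3)·47 + (8)·18
4 = 1 × 3 + 1  ⟹  1 = (5)·47 + (-13)·18
So (-13)·18 ≡ 1 (mod 47), i.e. 18^(-1) ≡ -13 ≡ 34 (mod 47).
Check: 18 × 34 = 612 ≡ 1 (mod 47)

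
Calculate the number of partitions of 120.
1844349560

p(n) counts ways to write n as a sum of positive integers (order ignored).
Euler's pentagonal recurrence: p(k) = p(k-1) + p(k-2) - p(k-5) - p(k-7) + p(k-12) + p(k-15) - ... (offsets j(3j∓1)/2, signs ++--, p(0)=1, p(<0)=0).
DP table for k = 0..119: p(0)=1, p(1)=1, p(2)=2, p(3)=3, p(4)=5, p(5)=7, p(6)=11, p(7)=15, p(8)=22, p(9)=30, p(10)=42, p(11)=56, p(12)=77, p(13)=101, p(14)=135, p(15)=176, p(16)=231, p(17)=297, p(18)=385, p(19)=490, p(20)=627, p(21)=792, p(22)=1002, p(23)=1255, p(24)=1575, p(25)=1958, p(26)=2436, p(27)=3010, p(28)=3718, p(29)=4565, p(30)=5604, p(31)=6842, p(32)=8349, p(33)=10143, p(34)=12310, p(35)=14883, p(36)=17977, p(37)=21637, p(38)=26015, p(39)=31185, p(40)=37338, p(41)=44583, p(42)=53174, p(43)=63261, p(44)=75175, p(45)=89134, p(46)=105558, p(47)=124754, p(48)=147273, p(49)=173525, p(50)=204226, p(51)=239943, p(52)=281589, p(53)=329931, p(54)=386155, p(55)=451276, p(56)=526823, p(57)=614154, p(58)=715220, p(59)=831820, p(60)=966467, p(61)=1121505, p(62)=1300156, p(63)=1505499, p(64)=1741630, p(65)=2012558, p(66)=2323520, p(67)=2679689, p(68)=3087735, p(69)=3554345, p(70)=4087968, p(71)=4697205, p(72)=5392783, p(73)=6185689, p(74)=7089500, p(75)=8118264, p(76)=9289091, p(77)=10619863, p(78)=12132164, p(79)=13848650, p(80)=15796476, p(81)=18004327, p(82)=20506255, p(83)=23338469, p(84)=26543660, p(85)=30167357, p(86)=34262962, p(87)=38887673, p(88)=44108109, p(89)=49995925, p(90)=56634173, p(91)=64112359, p(92)=72533807, p(93)=82010177, p(94)=92669720, p(95)=104651419, p(96)=118114304, p(97)=133230930, p(98)=150198136, p(99)=169229875, p(100)=190569292, p(101)=214481126, p(102)=241265379, p(103)=271248950, p(104)=304801365, p(105)=342325709, p(106)=384276336, p(107)=431149389, p(108)=483502844, p(109)=541946240, p(110)=607163746, p(111)=679903203, p(112)=761002156, p(113)=851376628, p(114)=952050665, p(115)=1064144451, p(116)=1188908248, p(117)=1327710076, p(118)=1482074143, p(119)=1653668665.
Final step: p(120) = p(119) + p(118) - p(115) - p(113) + p(108) + p(105) - p(98) - p(94) + p(85) + p(80) - p(69) - p(63) + p(50) + p(43) - p(28) - p(20) + p(3)
= 1653668665 + 1482074143 - 1064144451 - 851376628 + 483502844 + 342325709 - 150198136 - 92669720 + 30167357 + 15796476 - 3554345 - 1505499 + 204226 + 63261 - 3718 - 627 + 3
= 1844349560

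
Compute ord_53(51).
52

53 is prime, so ord(51) divides φ(53) = 52.
Divisors of 52: 1, 2, 4, 13, 26, 52.
Repeated squaring: 51^1 ≡ 51, 51^2 ≡ 4, 51^4 ≡ 16, 51^8 ≡ 44, 51^16 ≡ 28, 51^32 ≡ 42 (mod 53).
Test 51^d mod 53 for each divisor d in increasing order:
51^1 ≡ 51
51^2 ≡ 4
51^4 ≡ 16
51^13 = 51^8·51^4·51^1 ≡ 23
51^26 = 51^16·51^8·51^2 ≡ 52
51^52 = 51^32·51^16·51^4 ≡ 1  ← first divisor giving 1
The order is 52.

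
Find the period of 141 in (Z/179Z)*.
89

179 is prime, so ord(141) divides φ(179) = 178.
Divisors of 178: 1, 2, 89, 178.
Repeated squaring: 141^1 ≡ 141, 141^2 ≡ 12, 141^4 ≡ 144, 141^8 ≡ 151, 141^16 ≡ 68, 141^32 ≡ 149, 141^64 ≡ 5, 141^128 ≡ 25 (mod 179).
Test 141^d mod 179 for each divisor d in increasing order:
141^1 ≡ 141
141^2 ≡ 12
141^89 = 141^64·141^16·141^8·141^1 ≡ 1  ← first divisor giving 1
The order is 89.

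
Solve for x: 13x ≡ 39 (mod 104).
x ≡ 3 (mod 8)

gcd(13, 104) = 13, which divides 39, so solutions exist.
Divide through by 13: x ≡ 3 (mod 8).
The coefficient of x is now 1, so x ≡ 3 (mod 8).
Check: 13 × 3 = 39 ≡ 39 (mod 104).
x ≡ 3 (mod 8), giving 13 solutions mod 104.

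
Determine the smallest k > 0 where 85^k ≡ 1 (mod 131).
130

131 is prime, so ord(85) divides φ(131) = 130.
Divisors of 130: 1, 2, 5, 10, 13, 26, 65, 130.
Repeated squaring: 85^1 ≡ 85, 85^2 ≡ 20, 85^4 ≡ 7, 85^8 ≡ 49, 85^16 ≡ 43, 85^32 ≡ 15, 85^64 ≡ 94, 85^128 ≡ 59 (mod 131).
Test 85^d mod 131 for each divisor d in increasing order:
85^1 ≡ 85
85^2 ≡ 20
85^5 = 85^4·85^1 ≡ 71
85^10 = 85^8·85^2 ≡ 63
85^13 = 85^8·85^4·85^1 ≡ 73
85^26 = 85^16·85^8·85^2 ≡ 89
85^65 = 85^64·85^1 ≡ 130
85^130 = 85^128·85^2 ≡ 1  ← first divisor giving 1
The order is 130.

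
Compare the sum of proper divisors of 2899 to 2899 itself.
deficient

Proper divisors of 2899: sum = 1 + 13 + 223 = 237
Since 237 < 2899, 2899 is deficient.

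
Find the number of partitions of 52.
281589

p(n) counts ways to write n as a sum of positive integers (order ignored).
Euler's pentagonal recurrence: p(k) = p(k-1) + p(k-2) - p(k-5) - p(k-7) + p(k-12) + p(k-15) - ... (offsets j(3j∓1)/2, signs ++--, p(0)=1, p(<0)=0).
DP table for k = 0..51: p(0)=1, p(1)=1, p(2)=2, p(3)=3, p(4)=5, p(5)=7, p(6)=11, p(7)=15, p(8)=22, p(9)=30, p(10)=42, p(11)=56, p(12)=77, p(13)=101, p(14)=135, p(15)=176, p(16)=231, p(17)=297, p(18)=385, p(19)=490, p(20)=627, p(21)=792, p(22)=1002, p(23)=1255, p(24)=1575, p(25)=1958, p(26)=2436, p(27)=3010, p(28)=3718, p(29)=4565, p(30)=5604, p(31)=6842, p(32)=8349, p(33)=10143, p(34)=12310, p(35)=14883, p(36)=17977, p(37)=21637, p(38)=26015, p(39)=31185, p(40)=37338, p(41)=44583, p(42)=53174, p(43)=63261, p(44)=75175, p(45)=89134, p(46)=105558, p(47)=124754, p(48)=147273, p(49)=173525, p(50)=204226, p(51)=239943.
Final step: p(52) = p(51) + p(50) - p(47) - p(45) + p(40) + p(37) - p(30) - p(26) + p(17) + p(12) - p(1)
= 239943 + 204226 - 124754 - 89134 + 37338 + 21637 - 5604 - 2436 + 297 + 77 - 1
= 281589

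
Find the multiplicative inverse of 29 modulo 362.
25

gcd(29, 362) = 1, so the inverse exists.
Extended Euclidean algorithm on (362, 29):
362 = 12 × 29 + 14  ⟹  14 = (1)·362 + (-12)·29
29 = 2 × 14 + 1  ⟹  1 = (-2)·362 + (25)·29
So (25)·29 ≡ 1 (mod 362), i.e. 29^(-1) ≡ 25 (mod 362).
Check: 29 × 25 = 725 ≡ 1 (mod 362)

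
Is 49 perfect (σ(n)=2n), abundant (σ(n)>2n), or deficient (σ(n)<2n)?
deficient

Proper divisors of 49: sum = 1 + 7 = 8
Since 8 < 49, 49 is deficient.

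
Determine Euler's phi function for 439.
438

439 = 439
φ(n) = n × ∏(1 - 1/p) for each prime p dividing n
φ(439) = 439 × (1 - 1/439) = 438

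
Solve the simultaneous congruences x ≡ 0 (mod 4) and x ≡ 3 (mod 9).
12

Using Chinese Remainder Theorem:
M = 4 × 9 = 36
M1 = 9, M2 = 4
y1 = 9^(-1) mod 4 = 1
y2 = 4^(-1) mod 9 = 7
x = (0×9×1 + 3×4×7) mod 36 = 12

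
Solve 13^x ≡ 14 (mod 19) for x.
5

Baby-step giant-step with step n = ⌈√19⌉ = 5.
Baby steps 13^j mod 19 (j:value) for j=0..4: 0:1, 1:13, 2:17, 3:12, 4:4.
Giant-step multiplier: 13^(-5) ≡ 13^(18-5) = 13^13 ≡ 15 (mod 19).
Giant steps γ_i = 14·15^i mod 19: γ_0=14, γ_1=1 (in table at j=0).
x = i·n + j = 1·5 + 0 = 5.
Check: 13^5 ≡ 14 (mod 19).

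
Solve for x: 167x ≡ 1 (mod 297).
281

gcd(167, 297) = 1, so the inverse exists.
Extended Euclidean algorithm on (297, 167):
297 = 1 × 167 + 130  ⟹  130 = (1)·297 + (-1)·167
167 = 1 × 130 + 37  ⟹  37 = (-1)·297 + (2)·167
130 = 3 × 37 + 19  ⟹  19 = (4)·297 + (-7)·167
37 = 1 × 19 + 18  ⟹  18 = (-5)·297 + (9)·167
19 = 1 × 18 + 1  ⟹  1 = (9)·297 + (-16)·167
So (-16)·167 ≡ 1 (mod 297), i.e. 167^(-1) ≡ -16 ≡ 281 (mod 297).
Check: 167 × 281 = 46927 ≡ 1 (mod 297)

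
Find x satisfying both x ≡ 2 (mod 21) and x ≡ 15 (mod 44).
191

Using Chinese Remainder Theorem:
M = 21 × 44 = 924
M1 = 44, M2 = 21
y1 = 44^(-1) mod 21 = 11
y2 = 21^(-1) mod 44 = 21
x = (2×44×11 + 15×21×21) mod 924 = 191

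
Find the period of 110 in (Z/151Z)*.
25

151 is prime, so ord(110) divides φ(151) = 150.
Divisors of 150: 1, 2, 3, 5, 6, 10, 15, 25, 30, 50, 75, 150.
Repeated squaring: 110^1 ≡ 110, 110^2 ≡ 20, 110^4 ≡ 98, 110^8 ≡ 91, 110^16 ≡ 127, 110^32 ≡ 123, 110^64 ≡ 29, 110^128 ≡ 86 (mod 151).
Test 110^d mod 151 for each divisor d in increasing order:
110^1 ≡ 110
110^2 ≡ 20
110^3 = 110^2·110^1 ≡ 86
110^5 = 110^4·110^1 ≡ 59
110^6 = 110^4·110^2 ≡ 148
110^10 = 110^8·110^2 ≡ 8
110^15 = 110^8·110^4·110^2·110^1 ≡ 19
110^25 = 110^16·110^8·110^1 ≡ 1  ← first divisor giving 1
The order is 25.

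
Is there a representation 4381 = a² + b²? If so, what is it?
5² + 66² (a=5, b=66)

Factorization: 4381 = 13 × 337
By Fermat: n is sum of two squares iff every prime p ≡ 3 (mod 4) appears to even power.
All primes ≡ 3 (mod 4) appear to even power.
Search a = 0, 1, 2, … for 4381 - a² a perfect square: first hit at a = 5: 4381 - 25 = 4356 = 66².
4381 = 5² + 66² = 25 + 4356 ✓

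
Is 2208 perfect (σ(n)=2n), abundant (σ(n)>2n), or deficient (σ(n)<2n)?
abundant

Proper divisors of 2208: sum = 1 + 2 + 3 + 4 + 6 + 8 + 12 + 16 + ... + 368 + 552 + 736 + 1104 (23 divisors) = 3840
Since 3840 > 2208, 2208 is abundant.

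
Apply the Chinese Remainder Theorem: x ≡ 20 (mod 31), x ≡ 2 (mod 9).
20

Using Chinese Remainder Theorem:
M = 31 × 9 = 279
M1 = 9, M2 = 31
y1 = 9^(-1) mod 31 = 7
y2 = 31^(-1) mod 9 = 7
x = (20×9×7 + 2×31×7) mod 279 = 20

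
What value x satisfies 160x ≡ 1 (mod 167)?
143

gcd(160, 167) = 1, so the inverse exists.
Extended Euclidean algorithm on (167, 160):
167 = 1 × 160 + 7  ⟹  7 = (1)·167 + (-1)·160
160 = 22 × 7 + 6  ⟹  6 = (-22)·167 + (23)·160
7 = 1 × 6 + 1  ⟹  1 = (23)·167 + (-24)·160
So (-24)·160 ≡ 1 (mod 167), i.e. 160^(-1) ≡ -24 ≡ 143 (mod 167).
Check: 160 × 143 = 22880 ≡ 1 (mod 167)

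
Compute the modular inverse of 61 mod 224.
213

gcd(61, 224) = 1, so the inverse exists.
Extended Euclidean algorithm on (224, 61):
224 = 3 × 61 + 41  ⟹  41 = (1)·224 + (-3)·61
61 = 1 × 41 + 20  ⟹  20 = (-1)·224 + (4)·61
41 = 2 × 20 + 1  ⟹  1 = (3)·224 + (-11)·61
So (-11)·61 ≡ 1 (mod 224), i.e. 61^(-1) ≡ -11 ≡ 213 (mod 224).
Check: 61 × 213 = 12993 ≡ 1 (mod 224)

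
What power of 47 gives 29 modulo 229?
203

Baby-step giant-step with step n = ⌈√229⌉ = 16.
Baby steps 47^j mod 229 (j:value) for j=0..15: 0:1, 1:47, 2:148, 3:86, 4:149, 5:133, 6:68, 7:219, 8:217, 9:123, 10:56, 11:113, 12:44, 13:7, 14:100, 15:120.
Giant-step multiplier: 47^(-16) ≡ 47^(228-16) = 47^212 ≡ 132 (mod 229).
Giant steps γ_i = 29·132^i mod 229: γ_0=29, γ_1=164, γ_2=122, γ_3=74, γ_4=150, γ_5=106, γ_6=23, γ_7=59, γ_8=2, γ_9=35, γ_10=40, γ_11=13, γ_12=113 (in table at j=11).
x = i·n + j = 12·16 + 11 = 203.
Check: 47^203 ≡ 29 (mod 229).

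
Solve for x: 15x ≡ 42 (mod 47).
x ≡ 31 (mod 47)

gcd(15, 47) = 1, which divides 42, so solutions exist.
Find 15^(-1) mod 47 by the extended Euclidean algorithm:
47 = 3 × 15 + 2  ⟹  2 = (1)·47 + (-3)·15
15 = 7 × 2 + 1  ⟹  1 = (-7)·47 + (22)·15
So (22)·15 ≡ 1 (mod 47), i.e. 15^(-1) ≡ 22 (mod 47).
x ≡ 22 × 42 = 924 ≡ 31 (mod 47).
Check: 15 × 31 = 465 ≡ 42 (mod 47).
Unique solution: x ≡ 31 (mod 47)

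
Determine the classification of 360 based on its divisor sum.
abundant

Proper divisors of 360: sum = 1 + 2 + 3 + 4 + 5 + 6 + 8 + 9 + ... + 72 + 90 + 120 + 180 (23 divisors) = 810
Since 810 > 360, 360 is abundant.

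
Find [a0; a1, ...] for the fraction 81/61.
[1; 3, 20]

Euclidean algorithm steps:
81 = 1 × 61 + 20
61 = 3 × 20 + 1
20 = 20 × 1 + 0
Continued fraction: [1; 3, 20]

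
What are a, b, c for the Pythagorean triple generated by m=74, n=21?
(5035, 3108, 5917)

Euclid's formula: a = m² - n², b = 2mn, c = m² + n²
m = 74, n = 21
a = 74² - 21² = 5476 - 441 = 5035
b = 2 × 74 × 21 = 3108
c = 74² + 21² = 5476 + 441 = 5917
Verification: 5035² + 3108² = 25351225 + 9659664 = 35010889 = 5917² ✓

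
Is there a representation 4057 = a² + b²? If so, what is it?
24² + 59² (a=24, b=59)

Factorization: 4057 = 4057
By Fermat: n is sum of two squares iff every prime p ≡ 3 (mod 4) appears to even power.
All primes ≡ 3 (mod 4) appear to even power.
Search a = 0, 1, 2, … for 4057 - a² a perfect square: first hit at a = 24: 4057 - 576 = 3481 = 59².
4057 = 24² + 59² = 576 + 3481 ✓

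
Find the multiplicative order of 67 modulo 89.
11

89 is prime, so ord(67) divides φ(89) = 88.
Divisors of 88: 1, 2, 4, 8, 11, 22, 44, 88.
Repeated squaring: 67^1 ≡ 67, 67^2 ≡ 39, 67^4 ≡ 8, 67^8 ≡ 64, 67^16 ≡ 2, 67^32 ≡ 4, 67^64 ≡ 16 (mod 89).
Test 67^d mod 89 for each divisor d in increasing order:
67^1 ≡ 67
67^2 ≡ 39
67^4 ≡ 8
67^8 ≡ 64
67^11 = 67^8·67^2·67^1 ≡ 1  ← first divisor giving 1
The order is 11.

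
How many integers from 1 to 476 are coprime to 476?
192

476 = 2^2 × 7 × 17
φ(n) = n × ∏(1 - 1/p) for each prime p dividing n
φ(476) = 476 × (1 - 1/2) × (1 - 1/7) × (1 - 1/17) = 192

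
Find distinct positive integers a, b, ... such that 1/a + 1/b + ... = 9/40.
1/5 + 1/40

Greedy algorithm:
9/40: ceiling(40/9) = 5, use 1/5
1/40: ceiling(40/1) = 40, use 1/40
Result: 9/40 = 1/5 + 1/40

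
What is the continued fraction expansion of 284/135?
[2; 9, 1, 1, 1, 4]

Euclidean algorithm steps:
284 = 2 × 135 + 14
135 = 9 × 14 + 9
14 = 1 × 9 + 5
9 = 1 × 5 + 4
5 = 1 × 4 + 1
4 = 4 × 1 + 0
Continued fraction: [2; 9, 1, 1, 1, 4]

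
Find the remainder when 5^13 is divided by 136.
37

Repeated squaring. Binary of 13 = 1101.
5^1 ≡ 5 (mod 136); 5^2 ≡ 25 (mod 136); 5^4 ≡ 81 (mod 136); 5^8 ≡ 33 (mod 136)
5^13 = 5^1 × 5^4 × 5^8 ≡ 37 (mod 136)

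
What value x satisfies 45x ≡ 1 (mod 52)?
37

gcd(45, 52) = 1, so the inverse exists.
Extended Euclidean algorithm on (52, 45):
52 = 1 × 45 + 7  ⟹  7 = (1)·52 + (-1)·45
45 = 6 × 7 + 3  ⟹  3 = (-6)·52 + (7)·45
7 = 2 × 3 + 1  ⟹  1 = (13)·52 + (-15)·45
So (-15)·45 ≡ 1 (mod 52), i.e. 45^(-1) ≡ -15 ≡ 37 (mod 52).
Check: 45 × 37 = 1665 ≡ 1 (mod 52)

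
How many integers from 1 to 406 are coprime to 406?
168

406 = 2 × 7 × 29
φ(n) = n × ∏(1 - 1/p) for each prime p dividing n
φ(406) = 406 × (1 - 1/2) × (1 - 1/7) × (1 - 1/29) = 168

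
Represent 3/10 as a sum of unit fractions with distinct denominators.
1/4 + 1/20

Greedy algorithm:
3/10: ceiling(10/3) = 4, use 1/4
1/20: ceiling(20/1) = 20, use 1/20
Result: 3/10 = 1/4 + 1/20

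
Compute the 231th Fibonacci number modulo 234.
52

Matrix identity: Q^n = [[F_(n+1), F_n], [F_n, F_(n-1)]] with Q = [[1,1],[1,0]].
n = 231 = 11100111₂. Square-and-multiply, entries mod 234:
Q^1 = [[1,1],[1,0]]
Q^3 = (Q^1)²·Q = [[3,2],[2,1]]
Q^7 = (Q^3)²·Q = [[21,13],[13,8]]
Q^14 = (Q^7)² = [[142,143],[143,233]]
Q^28 = (Q^14)² = [[131,39],[39,92]]
Q^57 = (Q^28)²·Q = [[1,196],[196,39]]
Q^115 = (Q^57)²·Q = [[159,41],[41,118]]
Q^231 = (Q^115)²·Q = [[177,52],[52,125]]
F_231 mod 234 = Q^231[0][1] = 52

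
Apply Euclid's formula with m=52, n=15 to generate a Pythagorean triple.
(2479, 1560, 2929)

Euclid's formula: a = m² - n², b = 2mn, c = m² + n²
m = 52, n = 15
a = 52² - 15² = 2704 - 225 = 2479
b = 2 × 52 × 15 = 1560
c = 52² + 15² = 2704 + 225 = 2929
Verification: 2479² + 1560² = 6145441 + 2433600 = 8579041 = 2929² ✓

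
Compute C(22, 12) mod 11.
0

Using Lucas' theorem:
Write n=22 and k=12 in base 11:
n in base 11: [2, 0]
k in base 11: [1, 1]
C(22,12) mod 11 = ∏ C(n_i, k_i) mod 11
Digit binomials (mod 11): C(2,1) = 2; C(0,1) = 0 (k_i > n_i)
Product: 2 × 0 = 0 ≡ 0 (mod 11)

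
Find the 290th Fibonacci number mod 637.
484

Matrix identity: Q^n = [[F_(n+1), F_n], [F_n, F_(n-1)]] with Q = [[1,1],[1,0]].
n = 290 = 100100010₂. Square-and-multiply, entries mod 637:
Q^1 = [[1,1],[1,0]]
Q^2 = (Q^1)² = [[2,1],[1,1]]
Q^4 = (Q^2)² = [[5,3],[3,2]]
Q^9 = (Q^4)²·Q = [[55,34],[34,21]]
Q^18 = (Q^9)² = [[359,36],[36,323]]
Q^36 = (Q^18)² = [[229,346],[346,520]]
Q^72 = (Q^36)² = [[167,532],[532,272]]
Q^145 = (Q^72)²·Q = [[463,57],[57,406]]
Q^290 = (Q^145)² = [[401,484],[484,554]]
F_290 mod 637 = Q^290[0][1] = 484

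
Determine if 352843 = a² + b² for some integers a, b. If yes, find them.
Not possible

Factorization: 352843 = 23^3 × 29
By Fermat: n is sum of two squares iff every prime p ≡ 3 (mod 4) appears to even power.
Prime(s) ≡ 3 (mod 4) with odd exponent: [(23, 3)]
Therefore 352843 cannot be expressed as a² + b².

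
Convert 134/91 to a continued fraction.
[1; 2, 8, 1, 1, 2]

Euclidean algorithm steps:
134 = 1 × 91 + 43
91 = 2 × 43 + 5
43 = 8 × 5 + 3
5 = 1 × 3 + 2
3 = 1 × 2 + 1
2 = 2 × 1 + 0
Continued fraction: [1; 2, 8, 1, 1, 2]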